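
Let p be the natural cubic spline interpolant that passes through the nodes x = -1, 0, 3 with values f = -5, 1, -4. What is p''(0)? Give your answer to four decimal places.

-5.7500

Put m_i = p'' at the i-th knot. Here h = (1, 3) and Δ = (6, -5/3), so the interior equations h_(i-1)·m_(i-1) + 2(h_(i-1)+h_i)·m_i + h_i·m_(i+1) = 6(Δ_i − Δ_(i-1)) read
  1·m_0 + 8·m_1 + 3·m_2 = 6(Δ_1 - Δ_0) = -46
Natural end conditions: m_0 = m_2 = 0.
Forward elimination and back-substitution give m_0 = 0, m_1 = -23/4, m_2 = 0.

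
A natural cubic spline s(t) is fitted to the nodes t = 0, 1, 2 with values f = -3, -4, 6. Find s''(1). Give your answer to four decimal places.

16.5000

Put M_i = s'' at the i-th knot. Here h = (1, 1) and Δ = (-1, 10), so the interior equations h_(i-1)·M_(i-1) + 2(h_(i-1)+h_i)·M_i + h_i·M_(i+1) = 6(Δ_i − Δ_(i-1)) read
  1·M_0 + 4·M_1 + 1·M_2 = 6(Δ_1 - Δ_0) = 66
Natural end conditions: M_0 = M_2 = 0.
Solving: M_0 = 0, M_1 = 33/2, M_2 = 0.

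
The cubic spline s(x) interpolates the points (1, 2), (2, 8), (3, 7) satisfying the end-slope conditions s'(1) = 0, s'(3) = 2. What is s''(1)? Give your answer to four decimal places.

29.5000

With M_i denoting the second derivative at x_i, h_i = 1, 1, and Δ_i = (y_(i+1) − y_i)/h_i = 6, -1:
  1·M_0 + 4·M_1 + 1·M_2 = 6(Δ_1 - Δ_0) = -42
Clamped end conditions give two more equations: 2h_0·M_0 + h_0·M_1 = 6(Δ_0 - s'(1)) = 36 and h_1·M_1 + 2h_1·M_2 = 6(s'(3) - Δ_1) = 18.
Solving the tridiagonal system: M_0 = 59/2, M_1 = -23, M_2 = 41/2.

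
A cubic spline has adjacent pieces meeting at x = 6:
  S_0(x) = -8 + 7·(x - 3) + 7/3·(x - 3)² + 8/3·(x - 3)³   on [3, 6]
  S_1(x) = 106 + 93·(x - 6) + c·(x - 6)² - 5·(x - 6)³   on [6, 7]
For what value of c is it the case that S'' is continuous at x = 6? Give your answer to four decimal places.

26.3333

S_0''(x) = 14/3 + 16·(x - 3), so S_0''(6) = 158/3. On the right, S_1''(6) = 2c, so c = 79/3.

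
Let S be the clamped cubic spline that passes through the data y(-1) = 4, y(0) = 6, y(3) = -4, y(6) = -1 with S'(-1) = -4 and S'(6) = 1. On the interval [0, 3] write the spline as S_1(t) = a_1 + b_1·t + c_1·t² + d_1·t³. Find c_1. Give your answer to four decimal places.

Write M_i for S''(x_i). With h_i = 1, 3, 3 and divided differences Δ_i = 2, -10/3, 1, the continuity of S' gives the tridiagonal system
  1·M_0 + 8·M_1 + 3·M_2 = 6(Δ_1 - Δ_0) = -32
  3·M_1 + 12·M_2 + 3·M_3 = 6(Δ_2 - Δ_1) = 26
Clamped end conditions give two more equations: 2h_0·M_0 + h_0·M_1 = 6(Δ_0 - S'(-1)) = 36 and h_2·M_2 + 2h_2·M_3 = 6(S'(6) - Δ_2) = 0.
Solving the tridiagonal system: M_0 = 692/31, M_1 = -268/31, M_2 = 460/93, M_3 = -230/93.
On [0, 3], with S_1(t) = a_1 + b_1·t + c_1·t² + d_1·t³: c_1 = M_1/2 = -134/31, d_1 = (M_2 - M_1)/(6h_1) = 632/837, b_1 = Δ_1 - h_1(2M_1 + M_2)/6 = 88/31.

-4.3226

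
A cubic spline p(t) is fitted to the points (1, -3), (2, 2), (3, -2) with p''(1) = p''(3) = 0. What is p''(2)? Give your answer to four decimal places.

-13.5000

Write m_i for p''(x_i). With h_i = 1, 1 and divided differences Δ_i = 5, -4, the continuity of p' gives the tridiagonal system
  1·m_0 + 4·m_1 + 1·m_2 = 6(Δ_1 - Δ_0) = -54
Natural end conditions: m_0 = m_2 = 0.
Hence m_0 = 0, m_1 = -27/2, m_2 = 0.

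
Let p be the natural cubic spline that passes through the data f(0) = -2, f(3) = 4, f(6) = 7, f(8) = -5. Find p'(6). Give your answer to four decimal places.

Let m_i = p''(x_i). Step sizes h_i = 3, 3, 2; slopes of the chords Δ_i = (y_(i+1) - y_i)/h_i = 2, 1, -6.
  3·m_0 + 12·m_1 + 3·m_2 = 6(Δ_1 - Δ_0) = -6
  3·m_1 + 10·m_2 + 2·m_3 = 6(Δ_2 - Δ_1) = -42
Natural end conditions: m_0 = m_3 = 0.
Hence m_0 = 0, m_1 = 22/37, m_2 = -162/37, m_3 = 0.
On [6, 8], p'(x) = b_2 + 2c_2·(x - 6) + 3d_2·(x - 6)² with b_2 = Δ_2 - h_2(2m_2 + m_3)/6 = -114/37, c_2 = m_2/2 = -81/37, d_2 = (m_3 - m_2)/(6h_2) = 27/74. So p'(6) = -114/37.

-3.0811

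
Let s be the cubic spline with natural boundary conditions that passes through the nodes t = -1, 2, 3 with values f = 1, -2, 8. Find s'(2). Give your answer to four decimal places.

Put M_i = s'' at the i-th knot. Here h = (3, 1) and Δ = (-1, 10), so the interior equations h_(i-1)·M_(i-1) + 2(h_(i-1)+h_i)·M_i + h_i·M_(i+1) = 6(Δ_i − Δ_(i-1)) read
  3·M_0 + 8·M_1 + 1·M_2 = 6(Δ_1 - Δ_0) = 66
Natural end conditions: M_0 = M_2 = 0.
Hence M_0 = 0, M_1 = 33/4, M_2 = 0.
On [2, 3], s'(t) = b_1 + 2c_1·(t - 2) + 3d_1·(t - 2)² with b_1 = Δ_1 - h_1(2M_1 + M_2)/6 = 29/4, c_1 = M_1/2 = 33/8, d_1 = (M_2 - M_1)/(6h_1) = -11/8. So s'(2) = 29/4.

7.2500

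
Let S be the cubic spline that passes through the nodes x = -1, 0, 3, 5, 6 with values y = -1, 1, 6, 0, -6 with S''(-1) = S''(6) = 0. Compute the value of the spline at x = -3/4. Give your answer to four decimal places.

-0.5282

Write m_i for S''(x_i). With h_i = 1, 3, 2, 1 and divided differences Δ_i = 2, 5/3, -3, -6, the continuity of S' gives the tridiagonal system
  1·m_0 + 8·m_1 + 3·m_2 = 6(Δ_1 - Δ_0) = -2
  3·m_1 + 10·m_2 + 2·m_3 = 6(Δ_2 - Δ_1) = -28
  2·m_2 + 6·m_3 + 1·m_4 = 6(Δ_3 - Δ_2) = -18
Natural end conditions: m_0 = m_4 = 0.
Solving the tridiagonal system: m_0 = 0, m_1 = 142/197, m_2 = -510/197, m_3 = -421/197, m_4 = 0.
On [-1, 0], S(x) = -1 + 1111/591·(x + 1) + 0·(x + 1)² + 71/591·(x + 1)³.
With (x + 1) = 1/4: S(-3/4) = -6659/12608.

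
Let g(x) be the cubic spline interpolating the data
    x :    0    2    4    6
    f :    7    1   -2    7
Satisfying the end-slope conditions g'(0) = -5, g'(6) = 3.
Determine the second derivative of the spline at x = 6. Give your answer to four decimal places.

Let σ_i = g''(x_i). Step sizes h_i = 2, 2, 2; slopes of the chords Δ_i = (y_(i+1) - y_i)/h_i = -3, -3/2, 9/2.
  2·σ_0 + 8·σ_1 + 2·σ_2 = 6(Δ_1 - Δ_0) = 9
  2·σ_1 + 8·σ_2 + 2·σ_3 = 6(Δ_2 - Δ_1) = 36
Clamped end conditions give two more equations: 2h_0·σ_0 + h_0·σ_1 = 6(Δ_0 - g'(0)) = 12 and h_2·σ_2 + 2h_2·σ_3 = 6(g'(6) - Δ_2) = -9.
Solving the tridiagonal system: σ_0 = 11/3, σ_1 = -4/3, σ_2 = 37/6, σ_3 = -16/3.

-5.3333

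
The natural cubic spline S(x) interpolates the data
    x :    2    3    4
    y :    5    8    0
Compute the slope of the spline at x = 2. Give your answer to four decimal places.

5.7500

Put M_i = S'' at the i-th knot. Here h = (1, 1) and Δ = (3, -8), so the interior equations h_(i-1)·M_(i-1) + 2(h_(i-1)+h_i)·M_i + h_i·M_(i+1) = 6(Δ_i − Δ_(i-1)) read
  1·M_0 + 4·M_1 + 1·M_2 = 6(Δ_1 - Δ_0) = -66
Natural end conditions: M_0 = M_2 = 0.
Forward elimination and back-substitution give M_0 = 0, M_1 = -33/2, M_2 = 0.
On [2, 3], S'(x) = b_0 + 2c_0·(x - 2) + 3d_0·(x - 2)² with b_0 = Δ_0 - h_0(2M_0 + M_1)/6 = 23/4, c_0 = M_0/2 = 0, d_0 = (M_1 - M_0)/(6h_0) = -11/4. So S'(2) = 23/4.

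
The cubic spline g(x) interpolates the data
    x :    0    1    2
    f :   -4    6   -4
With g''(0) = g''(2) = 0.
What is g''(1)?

-30

With M_i denoting the second derivative at x_i, h_i = 1, 1, and Δ_i = (y_(i+1) − y_i)/h_i = 10, -10:
  1·M_0 + 4·M_1 + 1·M_2 = 6(Δ_1 - Δ_0) = -120
Natural end conditions: M_0 = M_2 = 0.
Solving the tridiagonal system: M_0 = 0, M_1 = -30, M_2 = 0.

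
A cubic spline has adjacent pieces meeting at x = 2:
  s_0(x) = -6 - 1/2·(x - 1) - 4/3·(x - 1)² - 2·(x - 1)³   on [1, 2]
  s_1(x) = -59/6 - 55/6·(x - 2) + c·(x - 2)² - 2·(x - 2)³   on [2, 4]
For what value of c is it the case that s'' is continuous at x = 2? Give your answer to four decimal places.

s_0''(x) = -8/3 - 12·(x - 1), so s_0''(2) = -44/3. On the right, s_1''(2) = 2c, so c = -22/3.

-7.3333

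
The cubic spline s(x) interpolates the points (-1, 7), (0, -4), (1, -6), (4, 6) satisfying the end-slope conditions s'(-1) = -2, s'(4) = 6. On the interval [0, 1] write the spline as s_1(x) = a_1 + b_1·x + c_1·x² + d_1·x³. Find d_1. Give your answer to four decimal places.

Write M_i for s''(x_i). With h_i = 1, 1, 3 and divided differences Δ_i = -11, -2, 4, the continuity of s' gives the tridiagonal system
  1·M_0 + 4·M_1 + 1·M_2 = 6(Δ_1 - Δ_0) = 54
  1·M_1 + 8·M_2 + 3·M_3 = 6(Δ_2 - Δ_1) = 36
Clamped end conditions give two more equations: 2h_0·M_0 + h_0·M_1 = 6(Δ_0 - s'(-1)) = -54 and h_2·M_2 + 2h_2·M_3 = 6(s'(4) - Δ_2) = 12.
Hence M_0 = -1114/29, M_1 = 662/29, M_2 = 32/29, M_3 = 42/29.
On [0, 1], with s_1(x) = a_1 + b_1·x + c_1·x² + d_1·x³: c_1 = M_1/2 = 331/29, d_1 = (M_2 - M_1)/(6h_1) = -105/29, b_1 = Δ_1 - h_1(2M_1 + M_2)/6 = -284/29.

-3.6207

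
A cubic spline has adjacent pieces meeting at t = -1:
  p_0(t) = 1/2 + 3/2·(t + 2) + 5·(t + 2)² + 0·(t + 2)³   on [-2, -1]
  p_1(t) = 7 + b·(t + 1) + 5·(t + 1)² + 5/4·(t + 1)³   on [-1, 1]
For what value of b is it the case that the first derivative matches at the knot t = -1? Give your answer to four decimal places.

p_0'(t) = 3/2 + 10·(t + 2) + 0·(t + 2)², so p_0'(-1) = 23/2. On the right, p_1'(-1) = b, so b = 23/2.

11.5000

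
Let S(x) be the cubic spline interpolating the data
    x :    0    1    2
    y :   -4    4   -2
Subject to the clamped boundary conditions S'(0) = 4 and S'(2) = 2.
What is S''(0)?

32

With M_i denoting the second derivative at x_i, h_i = 1, 1, and Δ_i = (y_(i+1) − y_i)/h_i = 8, -6:
  1·M_0 + 4·M_1 + 1·M_2 = 6(Δ_1 - Δ_0) = -84
Clamped end conditions give two more equations: 2h_0·M_0 + h_0·M_1 = 6(Δ_0 - S'(0)) = 24 and h_1·M_1 + 2h_1·M_2 = 6(S'(2) - Δ_1) = 48.
Solving the tridiagonal system: M_0 = 32, M_1 = -40, M_2 = 44.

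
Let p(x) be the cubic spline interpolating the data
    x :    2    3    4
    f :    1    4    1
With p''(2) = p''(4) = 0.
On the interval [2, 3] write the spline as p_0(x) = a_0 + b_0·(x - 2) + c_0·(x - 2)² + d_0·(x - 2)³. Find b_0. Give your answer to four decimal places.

With M_i denoting the second derivative at x_i, h_i = 1, 1, and Δ_i = (y_(i+1) − y_i)/h_i = 3, -3:
  1·M_0 + 4·M_1 + 1·M_2 = 6(Δ_1 - Δ_0) = -36
Natural end conditions: M_0 = M_2 = 0.
Solving the tridiagonal system: M_0 = 0, M_1 = -9, M_2 = 0.
On [2, 3], with p_0(x) = a_0 + b_0·(x - 2) + c_0·(x - 2)² + d_0·(x - 2)³: c_0 = M_0/2 = 0, d_0 = (M_1 - M_0)/(6h_0) = -3/2, b_0 = Δ_0 - h_0(2M_0 + M_1)/6 = 9/2.

4.5000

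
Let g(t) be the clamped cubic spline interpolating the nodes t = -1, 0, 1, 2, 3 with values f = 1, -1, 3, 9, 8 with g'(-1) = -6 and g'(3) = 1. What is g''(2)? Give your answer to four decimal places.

-15.2857

Put M_i = g'' at the i-th knot. Here h = (1, 1, 1, 1) and Δ = (-2, 4, 6, -1), so the interior equations h_(i-1)·M_(i-1) + 2(h_(i-1)+h_i)·M_i + h_i·M_(i+1) = 6(Δ_i − Δ_(i-1)) read
  1·M_0 + 4·M_1 + 1·M_2 = 6(Δ_1 - Δ_0) = 36
  1·M_1 + 4·M_2 + 1·M_3 = 6(Δ_2 - Δ_1) = 12
  1·M_2 + 4·M_3 + 1·M_4 = 6(Δ_3 - Δ_2) = -42
Clamped end conditions give two more equations: 2h_0·M_0 + h_0·M_1 = 6(Δ_0 - g'(-1)) = 24 and h_3·M_3 + 2h_3·M_4 = 6(g'(3) - Δ_3) = 12.
Solving: M_0 = 131/14, M_1 = 37/7, M_2 = 11/2, M_3 = -107/7, M_4 = 191/14.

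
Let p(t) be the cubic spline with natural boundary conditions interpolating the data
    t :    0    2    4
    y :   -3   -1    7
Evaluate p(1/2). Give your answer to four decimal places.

-2.8516

Let m_i = p''(x_i). Step sizes h_i = 2, 2; slopes of the chords Δ_i = (y_(i+1) - y_i)/h_i = 1, 4.
  2·m_0 + 8·m_1 + 2·m_2 = 6(Δ_1 - Δ_0) = 18
Natural end conditions: m_0 = m_2 = 0.
Solving the tridiagonal system: m_0 = 0, m_1 = 9/4, m_2 = 0.
On [0, 2], p(t) = -3 + 1/4·t + 0·t² + 3/16·t³.
With t = 1/2: p(1/2) = -365/128.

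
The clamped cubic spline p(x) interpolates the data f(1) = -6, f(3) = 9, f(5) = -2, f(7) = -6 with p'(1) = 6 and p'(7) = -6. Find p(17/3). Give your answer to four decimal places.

Write σ_i for p''(x_i). With h_i = 2, 2, 2 and divided differences Δ_i = 15/2, -11/2, -2, the continuity of p' gives the tridiagonal system
  2·σ_0 + 8·σ_1 + 2·σ_2 = 6(Δ_1 - Δ_0) = -78
  2·σ_1 + 8·σ_2 + 2·σ_3 = 6(Δ_2 - Δ_1) = 21
Clamped end conditions give two more equations: 2h_0·σ_0 + h_0·σ_1 = 6(Δ_0 - p'(1)) = 9 and h_2·σ_2 + 2h_2·σ_3 = 6(p'(7) - Δ_2) = -24.
Solving: σ_0 = 47/5, σ_1 = -143/10, σ_2 = 44/5, σ_3 = -52/5.
On [5, 7], p(x) = -2 - 22/5·(x - 5) + 22/5·(x - 5)² - 8/5·(x - 5)³.
With (x - 5) = 2/3: p(17/3) = -466/135.

-3.4519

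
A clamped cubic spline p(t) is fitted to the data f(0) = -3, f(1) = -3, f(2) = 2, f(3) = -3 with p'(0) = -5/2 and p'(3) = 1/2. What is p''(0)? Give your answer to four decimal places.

0.6000

Put M_i = p'' at the i-th knot. Here h = (1, 1, 1) and Δ = (0, 5, -5), so the interior equations h_(i-1)·M_(i-1) + 2(h_(i-1)+h_i)·M_i + h_i·M_(i+1) = 6(Δ_i − Δ_(i-1)) read
  1·M_0 + 4·M_1 + 1·M_2 = 6(Δ_1 - Δ_0) = 30
  1·M_1 + 4·M_2 + 1·M_3 = 6(Δ_2 - Δ_1) = -60
Clamped end conditions give two more equations: 2h_0·M_0 + h_0·M_1 = 6(Δ_0 - p'(0)) = 15 and h_2·M_2 + 2h_2·M_3 = 6(p'(3) - Δ_2) = 33.
Forward elimination and back-substitution give M_0 = 3/5, M_1 = 69/5, M_2 = -129/5, M_3 = 147/5.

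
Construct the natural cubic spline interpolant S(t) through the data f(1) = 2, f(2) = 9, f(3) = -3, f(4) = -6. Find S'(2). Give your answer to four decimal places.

-4.3333

Put M_i = S'' at the i-th knot. Here h = (1, 1, 1) and Δ = (7, -12, -3), so the interior equations h_(i-1)·M_(i-1) + 2(h_(i-1)+h_i)·M_i + h_i·M_(i+1) = 6(Δ_i − Δ_(i-1)) read
  1·M_0 + 4·M_1 + 1·M_2 = 6(Δ_1 - Δ_0) = -114
  1·M_1 + 4·M_2 + 1·M_3 = 6(Δ_2 - Δ_1) = 54
Natural end conditions: M_0 = M_3 = 0.
Forward elimination and back-substitution give M_0 = 0, M_1 = -34, M_2 = 22, M_3 = 0.
On [2, 3], S'(t) = b_1 + 2c_1·(t - 2) + 3d_1·(t - 2)² with b_1 = Δ_1 - h_1(2M_1 + M_2)/6 = -13/3, c_1 = M_1/2 = -17, d_1 = (M_2 - M_1)/(6h_1) = 28/3. So S'(2) = -13/3.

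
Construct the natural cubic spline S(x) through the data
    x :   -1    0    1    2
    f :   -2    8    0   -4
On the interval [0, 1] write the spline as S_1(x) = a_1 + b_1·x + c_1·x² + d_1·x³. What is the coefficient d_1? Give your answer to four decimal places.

7.3333

Write σ_i for S''(x_i). With h_i = 1, 1, 1 and divided differences Δ_i = 10, -8, -4, the continuity of S' gives the tridiagonal system
  1·σ_0 + 4·σ_1 + 1·σ_2 = 6(Δ_1 - Δ_0) = -108
  1·σ_1 + 4·σ_2 + 1·σ_3 = 6(Δ_2 - Δ_1) = 24
Natural end conditions: σ_0 = σ_3 = 0.
Hence σ_0 = 0, σ_1 = -152/5, σ_2 = 68/5, σ_3 = 0.
On [0, 1], with S_1(x) = a_1 + b_1·x + c_1·x² + d_1·x³: c_1 = σ_1/2 = -76/5, d_1 = (σ_2 - σ_1)/(6h_1) = 22/3, b_1 = Δ_1 - h_1(2σ_1 + σ_2)/6 = -2/15.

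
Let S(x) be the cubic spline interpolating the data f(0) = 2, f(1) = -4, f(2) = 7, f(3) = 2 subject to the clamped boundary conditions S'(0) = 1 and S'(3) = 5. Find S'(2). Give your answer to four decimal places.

2.5333

Write M_i for S''(x_i). With h_i = 1, 1, 1 and divided differences Δ_i = -6, 11, -5, the continuity of S' gives the tridiagonal system
  1·M_0 + 4·M_1 + 1·M_2 = 6(Δ_1 - Δ_0) = 102
  1·M_1 + 4·M_2 + 1·M_3 = 6(Δ_2 - Δ_1) = -96
Clamped end conditions give two more equations: 2h_0·M_0 + h_0·M_1 = 6(Δ_0 - S'(0)) = -42 and h_2·M_2 + 2h_2·M_3 = 6(S'(3) - Δ_2) = 60.
Solving the tridiagonal system: M_0 = -686/15, M_1 = 742/15, M_2 = -752/15, M_3 = 826/15.
On [2, 3], S'(x) = b_2 + 2c_2·(x - 2) + 3d_2·(x - 2)² with b_2 = Δ_2 - h_2(2M_2 + M_3)/6 = 38/15, c_2 = M_2/2 = -376/15, d_2 = (M_3 - M_2)/(6h_2) = 263/15. So S'(2) = 38/15.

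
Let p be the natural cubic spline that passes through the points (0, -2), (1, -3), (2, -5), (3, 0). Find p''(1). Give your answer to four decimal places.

-4.4000

Let M_i = p''(x_i). Step sizes h_i = 1, 1, 1; slopes of the chords Δ_i = (y_(i+1) - y_i)/h_i = -1, -2, 5.
  1·M_0 + 4·M_1 + 1·M_2 = 6(Δ_1 - Δ_0) = -6
  1·M_1 + 4·M_2 + 1·M_3 = 6(Δ_2 - Δ_1) = 42
Natural end conditions: M_0 = M_3 = 0.
Hence M_0 = 0, M_1 = -22/5, M_2 = 58/5, M_3 = 0.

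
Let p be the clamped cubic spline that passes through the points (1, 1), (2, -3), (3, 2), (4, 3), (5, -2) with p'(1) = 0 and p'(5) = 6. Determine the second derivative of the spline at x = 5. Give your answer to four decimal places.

41.8929

Put M_i = p'' at the i-th knot. Here h = (1, 1, 1, 1) and Δ = (-4, 5, 1, -5), so the interior equations h_(i-1)·M_(i-1) + 2(h_(i-1)+h_i)·M_i + h_i·M_(i+1) = 6(Δ_i − Δ_(i-1)) read
  1·M_0 + 4·M_1 + 1·M_2 = 6(Δ_1 - Δ_0) = 54
  1·M_1 + 4·M_2 + 1·M_3 = 6(Δ_2 - Δ_1) = -24
  1·M_2 + 4·M_3 + 1·M_4 = 6(Δ_3 - Δ_2) = -36
Clamped end conditions give two more equations: 2h_0·M_0 + h_0·M_1 = 6(Δ_0 - p'(1)) = -24 and h_3·M_3 + 2h_3·M_4 = 6(p'(5) - Δ_3) = 66.
Hence M_0 = -627/28, M_1 = 291/14, M_2 = -27/4, M_3 = -249/14, M_4 = 1173/28.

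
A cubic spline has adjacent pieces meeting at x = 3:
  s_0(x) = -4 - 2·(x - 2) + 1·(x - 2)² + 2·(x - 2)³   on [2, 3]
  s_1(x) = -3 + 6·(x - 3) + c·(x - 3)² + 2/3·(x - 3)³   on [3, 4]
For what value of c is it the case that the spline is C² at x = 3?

s_0''(x) = 2 + 12·(x - 2), so s_0''(3) = 14. On the right, s_1''(3) = 2c, so c = 7.

7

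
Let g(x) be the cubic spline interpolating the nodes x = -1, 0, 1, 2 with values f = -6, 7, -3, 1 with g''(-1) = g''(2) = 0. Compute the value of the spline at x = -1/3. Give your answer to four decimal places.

5.2840

Write σ_i for g''(x_i). With h_i = 1, 1, 1 and divided differences Δ_i = 13, -10, 4, the continuity of g' gives the tridiagonal system
  1·σ_0 + 4·σ_1 + 1·σ_2 = 6(Δ_1 - Δ_0) = -138
  1·σ_1 + 4·σ_2 + 1·σ_3 = 6(Δ_2 - Δ_1) = 84
Natural end conditions: σ_0 = σ_3 = 0.
Forward elimination and back-substitution give σ_0 = 0, σ_1 = -212/5, σ_2 = 158/5, σ_3 = 0.
On [-1, 0], g(x) = -6 + 301/15·(x + 1) + 0·(x + 1)² - 106/15·(x + 1)³.
With (x + 1) = 2/3: g(-1/3) = 428/81.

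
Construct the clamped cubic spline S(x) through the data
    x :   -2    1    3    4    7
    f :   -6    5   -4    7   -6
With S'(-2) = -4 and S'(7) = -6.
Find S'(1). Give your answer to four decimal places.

With m_i denoting the second derivative at x_i, h_i = 3, 2, 1, 3, and Δ_i = (y_(i+1) − y_i)/h_i = 11/3, -9/2, 11, -13/3:
  3·m_0 + 10·m_1 + 2·m_2 = 6(Δ_1 - Δ_0) = -49
  2·m_1 + 6·m_2 + 1·m_3 = 6(Δ_2 - Δ_1) = 93
  1·m_2 + 8·m_3 + 3·m_4 = 6(Δ_3 - Δ_2) = -92
Clamped end conditions give two more equations: 2h_0·m_0 + h_0·m_1 = 6(Δ_0 - S'(-2)) = 46 and h_3·m_3 + 2h_3·m_4 = 6(S'(7) - Δ_3) = -10.
Solving: m_0 = 2891/198, m_1 = -1373/99, m_2 = 9085/396, m_3 = -3349/198, m_4 = 2689/396.
On [1, 3], S'(x) = b_1 + 2c_1·(x - 1) + 3d_1·(x - 1)² with b_1 = Δ_1 - h_1(2m_1 + m_2)/6 = -383/132, c_1 = m_1/2 = -1373/198, d_1 = (m_2 - m_1)/(6h_1) = 4859/1584. So S'(1) = -383/132.

-2.9015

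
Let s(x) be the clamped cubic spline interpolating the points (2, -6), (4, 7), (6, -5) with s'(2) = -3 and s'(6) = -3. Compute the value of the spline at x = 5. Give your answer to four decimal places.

2.2188

Write M_i for s''(x_i). With h_i = 2, 2 and divided differences Δ_i = 13/2, -6, the continuity of s' gives the tridiagonal system
  2·M_0 + 8·M_1 + 2·M_2 = 6(Δ_1 - Δ_0) = -75
Clamped end conditions give two more equations: 2h_0·M_0 + h_0·M_1 = 6(Δ_0 - s'(2)) = 57 and h_1·M_1 + 2h_1·M_2 = 6(s'(6) - Δ_1) = 18.
Hence M_0 = 189/8, M_1 = -75/4, M_2 = 111/8.
On [4, 6], s(x) = 7 + 15/8·(x - 4) - 75/8·(x - 4)² + 87/32·(x - 4)³.
With (x - 4) = 1: s(5) = 71/32.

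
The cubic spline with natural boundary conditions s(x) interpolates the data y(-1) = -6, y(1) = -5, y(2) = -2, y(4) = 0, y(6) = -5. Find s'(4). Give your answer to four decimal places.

-1.0391

Let M_i = s''(x_i). Step sizes h_i = 2, 1, 2, 2; slopes of the chords Δ_i = (y_(i+1) - y_i)/h_i = 1/2, 3, 1, -5/2.
  2·M_0 + 6·M_1 + 1·M_2 = 6(Δ_1 - Δ_0) = 15
  1·M_1 + 6·M_2 + 2·M_3 = 6(Δ_2 - Δ_1) = -12
  2·M_2 + 8·M_3 + 2·M_4 = 6(Δ_3 - Δ_2) = -21
Natural end conditions: M_0 = M_4 = 0.
Hence M_0 = 0, M_1 = 357/128, M_2 = -111/64, M_3 = -561/256, M_4 = 0.
On [4, 6], s'(x) = b_3 + 2c_3·(x - 4) + 3d_3·(x - 4)² with b_3 = Δ_3 - h_3(2M_3 + M_4)/6 = -133/128, c_3 = M_3/2 = -561/512, d_3 = (M_4 - M_3)/(6h_3) = 187/1024. So s'(4) = -133/128.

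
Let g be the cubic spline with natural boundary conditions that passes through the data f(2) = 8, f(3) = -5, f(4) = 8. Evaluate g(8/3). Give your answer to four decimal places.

Write σ_i for g''(x_i). With h_i = 1, 1 and divided differences Δ_i = -13, 13, the continuity of g' gives the tridiagonal system
  1·σ_0 + 4·σ_1 + 1·σ_2 = 6(Δ_1 - Δ_0) = 156
Natural end conditions: σ_0 = σ_2 = 0.
Solving: σ_0 = 0, σ_1 = 39, σ_2 = 0.
On [2, 3], g(x) = 8 - 39/2·(x - 2) + 0·(x - 2)² + 13/2·(x - 2)³.
With (x - 2) = 2/3: g(8/3) = -83/27.

-3.0741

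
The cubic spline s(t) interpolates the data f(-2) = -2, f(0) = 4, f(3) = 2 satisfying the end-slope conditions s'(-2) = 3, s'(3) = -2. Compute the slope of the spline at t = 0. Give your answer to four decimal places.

1.8000

Write σ_i for s''(x_i). With h_i = 2, 3 and divided differences Δ_i = 3, -2/3, the continuity of s' gives the tridiagonal system
  2·σ_0 + 10·σ_1 + 3·σ_2 = 6(Δ_1 - Δ_0) = -22
Clamped end conditions give two more equations: 2h_0·σ_0 + h_0·σ_1 = 6(Δ_0 - s'(-2)) = 0 and h_1·σ_1 + 2h_1·σ_2 = 6(s'(3) - Δ_1) = -8.
Solving: σ_0 = 6/5, σ_1 = -12/5, σ_2 = -2/15.
On [0, 3], s'(t) = b_1 + 2c_1·t + 3d_1·t² with b_1 = Δ_1 - h_1(2σ_1 + σ_2)/6 = 9/5, c_1 = σ_1/2 = -6/5, d_1 = (σ_2 - σ_1)/(6h_1) = 17/135. So s'(0) = 9/5.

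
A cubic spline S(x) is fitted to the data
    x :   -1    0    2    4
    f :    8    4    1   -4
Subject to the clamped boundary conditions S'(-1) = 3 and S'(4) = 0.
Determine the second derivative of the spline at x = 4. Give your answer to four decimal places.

Write M_i for S''(x_i). With h_i = 1, 2, 2 and divided differences Δ_i = -4, -3/2, -5/2, the continuity of S' gives the tridiagonal system
  1·M_0 + 6·M_1 + 2·M_2 = 6(Δ_1 - Δ_0) = 15
  2·M_1 + 8·M_2 + 2·M_3 = 6(Δ_2 - Δ_1) = -6
Clamped end conditions give two more equations: 2h_0·M_0 + h_0·M_1 = 6(Δ_0 - S'(-1)) = -42 and h_2·M_2 + 2h_2·M_3 = 6(S'(4) - Δ_2) = 15.
Solving the tridiagonal system: M_0 = -576/23, M_1 = 186/23, M_2 = -195/46, M_3 = 135/23.

5.8696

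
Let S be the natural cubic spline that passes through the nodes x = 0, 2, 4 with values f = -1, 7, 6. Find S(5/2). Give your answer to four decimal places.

7.4883

Write M_i for S''(x_i). With h_i = 2, 2 and divided differences Δ_i = 4, -1/2, the continuity of S' gives the tridiagonal system
  2·M_0 + 8·M_1 + 2·M_2 = 6(Δ_1 - Δ_0) = -27
Natural end conditions: M_0 = M_2 = 0.
Forward elimination and back-substitution give M_0 = 0, M_1 = -27/8, M_2 = 0.
On [2, 4], S(x) = 7 + 7/4·(x - 2) - 27/16·(x - 2)² + 9/32·(x - 2)³.
With (x - 2) = 1/2: S(5/2) = 1917/256.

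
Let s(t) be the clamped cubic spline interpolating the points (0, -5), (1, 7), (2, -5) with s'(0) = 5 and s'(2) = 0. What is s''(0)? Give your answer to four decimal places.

54.5000

Write M_i for s''(x_i). With h_i = 1, 1 and divided differences Δ_i = 12, -12, the continuity of s' gives the tridiagonal system
  1·M_0 + 4·M_1 + 1·M_2 = 6(Δ_1 - Δ_0) = -144
Clamped end conditions give two more equations: 2h_0·M_0 + h_0·M_1 = 6(Δ_0 - s'(0)) = 42 and h_1·M_1 + 2h_1·M_2 = 6(s'(2) - Δ_1) = 72.
Solving: M_0 = 109/2, M_1 = -67, M_2 = 139/2.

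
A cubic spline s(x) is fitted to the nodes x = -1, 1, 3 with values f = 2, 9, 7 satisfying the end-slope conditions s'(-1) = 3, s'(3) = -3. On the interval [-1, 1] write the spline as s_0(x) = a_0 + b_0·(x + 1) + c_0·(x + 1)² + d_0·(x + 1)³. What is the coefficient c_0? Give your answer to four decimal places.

1.3125

Let M_i = s''(x_i). Step sizes h_i = 2, 2; slopes of the chords Δ_i = (y_(i+1) - y_i)/h_i = 7/2, -1.
  2·M_0 + 8·M_1 + 2·M_2 = 6(Δ_1 - Δ_0) = -27
Clamped end conditions give two more equations: 2h_0·M_0 + h_0·M_1 = 6(Δ_0 - s'(-1)) = 3 and h_1·M_1 + 2h_1·M_2 = 6(s'(3) - Δ_1) = -12.
Solving: M_0 = 21/8, M_1 = -15/4, M_2 = -9/8.
On [-1, 1], with s_0(x) = a_0 + b_0·(x + 1) + c_0·(x + 1)² + d_0·(x + 1)³: c_0 = M_0/2 = 21/16, d_0 = (M_1 - M_0)/(6h_0) = -17/32, b_0 = Δ_0 - h_0(2M_0 + M_1)/6 = 3.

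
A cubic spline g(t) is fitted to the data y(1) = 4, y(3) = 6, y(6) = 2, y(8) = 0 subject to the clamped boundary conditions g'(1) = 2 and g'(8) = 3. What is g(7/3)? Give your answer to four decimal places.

Let M_i = g''(x_i). Step sizes h_i = 2, 3, 2; slopes of the chords Δ_i = (y_(i+1) - y_i)/h_i = 1, -4/3, -1.
  2·M_0 + 10·M_1 + 3·M_2 = 6(Δ_1 - Δ_0) = -14
  3·M_1 + 10·M_2 + 2·M_3 = 6(Δ_2 - Δ_1) = 2
Clamped end conditions give two more equations: 2h_0·M_0 + h_0·M_1 = 6(Δ_0 - g'(1)) = -6 and h_2·M_2 + 2h_2·M_3 = 6(g'(8) - Δ_2) = 24.
Forward elimination and back-substitution give M_0 = -49/48, M_1 = -23/24, M_2 = -19/24, M_3 = 307/48.
On [1, 3], g(t) = 4 + 2·(t - 1) - 49/96·(t - 1)² + 1/192·(t - 1)³.
With (t - 1) = 4/3: g(7/3) = 935/162.

5.7716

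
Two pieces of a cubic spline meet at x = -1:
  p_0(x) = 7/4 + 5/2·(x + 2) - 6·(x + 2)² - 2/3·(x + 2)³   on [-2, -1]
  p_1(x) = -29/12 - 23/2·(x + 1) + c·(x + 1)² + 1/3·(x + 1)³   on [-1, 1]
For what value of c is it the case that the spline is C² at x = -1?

-8

p_0''(x) = -12 - 4·(x + 2), so p_0''(-1) = -16. On the right, p_1''(-1) = 2c, so c = -8.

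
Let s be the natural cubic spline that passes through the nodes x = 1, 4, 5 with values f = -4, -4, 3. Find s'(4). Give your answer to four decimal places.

Write m_i for s''(x_i). With h_i = 3, 1 and divided differences Δ_i = 0, 7, the continuity of s' gives the tridiagonal system
  3·m_0 + 8·m_1 + 1·m_2 = 6(Δ_1 - Δ_0) = 42
Natural end conditions: m_0 = m_2 = 0.
Solving: m_0 = 0, m_1 = 21/4, m_2 = 0.
On [4, 5], s'(x) = b_1 + 2c_1·(x - 4) + 3d_1·(x - 4)² with b_1 = Δ_1 - h_1(2m_1 + m_2)/6 = 21/4, c_1 = m_1/2 = 21/8, d_1 = (m_2 - m_1)/(6h_1) = -7/8. So s'(4) = 21/4.

5.2500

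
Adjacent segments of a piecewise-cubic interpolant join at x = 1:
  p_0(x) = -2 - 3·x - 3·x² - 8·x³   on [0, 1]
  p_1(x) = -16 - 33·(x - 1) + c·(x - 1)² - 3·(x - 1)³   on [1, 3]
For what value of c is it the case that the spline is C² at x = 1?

p_0''(x) = -6 - 48·x, so p_0''(1) = -54. On the right, p_1''(1) = 2c, so c = -27.

-27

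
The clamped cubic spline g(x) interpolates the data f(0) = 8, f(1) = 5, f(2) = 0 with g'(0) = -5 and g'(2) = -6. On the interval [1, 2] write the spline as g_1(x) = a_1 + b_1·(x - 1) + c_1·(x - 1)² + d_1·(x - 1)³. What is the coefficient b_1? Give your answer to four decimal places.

-3.2500

Write σ_i for g''(x_i). With h_i = 1, 1 and divided differences Δ_i = -3, -5, the continuity of g' gives the tridiagonal system
  1·σ_0 + 4·σ_1 + 1·σ_2 = 6(Δ_1 - Δ_0) = -12
Clamped end conditions give two more equations: 2h_0·σ_0 + h_0·σ_1 = 6(Δ_0 - g'(0)) = 12 and h_1·σ_1 + 2h_1·σ_2 = 6(g'(2) - Δ_1) = -6.
Forward elimination and back-substitution give σ_0 = 17/2, σ_1 = -5, σ_2 = -1/2.
On [1, 2], with g_1(x) = a_1 + b_1·(x - 1) + c_1·(x - 1)² + d_1·(x - 1)³: c_1 = σ_1/2 = -5/2, d_1 = (σ_2 - σ_1)/(6h_1) = 3/4, b_1 = Δ_1 - h_1(2σ_1 + σ_2)/6 = -13/4.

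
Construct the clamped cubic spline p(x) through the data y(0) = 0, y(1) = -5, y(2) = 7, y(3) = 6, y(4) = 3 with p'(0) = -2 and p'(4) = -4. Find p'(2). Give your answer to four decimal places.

8.3571

Write σ_i for p''(x_i). With h_i = 1, 1, 1, 1 and divided differences Δ_i = -5, 12, -1, -3, the continuity of p' gives the tridiagonal system
  1·σ_0 + 4·σ_1 + 1·σ_2 = 6(Δ_1 - Δ_0) = 102
  1·σ_1 + 4·σ_2 + 1·σ_3 = 6(Δ_2 - Δ_1) = -78
  1·σ_2 + 4·σ_3 + 1·σ_4 = 6(Δ_3 - Δ_2) = -12
Clamped end conditions give two more equations: 2h_0·σ_0 + h_0·σ_1 = 6(Δ_0 - p'(0)) = -18 and h_3·σ_3 + 2h_3·σ_4 = 6(p'(4) - Δ_3) = -6.
Solving the tridiagonal system: σ_0 = -821/28, σ_1 = 569/14, σ_2 = -125/4, σ_3 = 89/14, σ_4 = -173/28.
On [2, 3], p'(x) = b_2 + 2c_2·(x - 2) + 3d_2·(x - 2)² with b_2 = Δ_2 - h_2(2σ_2 + σ_3)/6 = 117/14, c_2 = σ_2/2 = -125/8, d_2 = (σ_3 - σ_2)/(6h_2) = 351/56. So p'(2) = 117/14.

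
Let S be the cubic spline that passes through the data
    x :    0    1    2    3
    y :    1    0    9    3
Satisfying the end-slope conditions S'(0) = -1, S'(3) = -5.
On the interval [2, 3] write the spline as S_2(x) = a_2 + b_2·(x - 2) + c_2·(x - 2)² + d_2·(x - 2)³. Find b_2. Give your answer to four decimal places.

2.0667

Write M_i for S''(x_i). With h_i = 1, 1, 1 and divided differences Δ_i = -1, 9, -6, the continuity of S' gives the tridiagonal system
  1·M_0 + 4·M_1 + 1·M_2 = 6(Δ_1 - Δ_0) = 60
  1·M_1 + 4·M_2 + 1·M_3 = 6(Δ_2 - Δ_1) = -90
Clamped end conditions give two more equations: 2h_0·M_0 + h_0·M_1 = 6(Δ_0 - S'(0)) = 0 and h_2·M_2 + 2h_2·M_3 = 6(S'(3) - Δ_2) = 6.
Hence M_0 = -202/15, M_1 = 404/15, M_2 = -514/15, M_3 = 302/15.
On [2, 3], with S_2(x) = a_2 + b_2·(x - 2) + c_2·(x - 2)² + d_2·(x - 2)³: c_2 = M_2/2 = -257/15, d_2 = (M_3 - M_2)/(6h_2) = 136/15, b_2 = Δ_2 - h_2(2M_2 + M_3)/6 = 31/15.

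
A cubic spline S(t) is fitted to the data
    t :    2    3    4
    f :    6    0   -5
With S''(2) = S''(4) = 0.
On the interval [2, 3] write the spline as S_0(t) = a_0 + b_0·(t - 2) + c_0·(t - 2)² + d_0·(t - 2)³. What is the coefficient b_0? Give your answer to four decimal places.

Write m_i for S''(x_i). With h_i = 1, 1 and divided differences Δ_i = -6, -5, the continuity of S' gives the tridiagonal system
  1·m_0 + 4·m_1 + 1·m_2 = 6(Δ_1 - Δ_0) = 6
Natural end conditions: m_0 = m_2 = 0.
Solving the tridiagonal system: m_0 = 0, m_1 = 3/2, m_2 = 0.
On [2, 3], with S_0(t) = a_0 + b_0·(t - 2) + c_0·(t - 2)² + d_0·(t - 2)³: c_0 = m_0/2 = 0, d_0 = (m_1 - m_0)/(6h_0) = 1/4, b_0 = Δ_0 - h_0(2m_0 + m_1)/6 = -25/4.

-6.2500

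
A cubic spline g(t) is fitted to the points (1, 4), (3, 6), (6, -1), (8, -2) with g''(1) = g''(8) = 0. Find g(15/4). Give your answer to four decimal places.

With M_i denoting the second derivative at x_i, h_i = 2, 3, 2, and Δ_i = (y_(i+1) − y_i)/h_i = 1, -7/3, -1/2:
  2·M_0 + 10·M_1 + 3·M_2 = 6(Δ_1 - Δ_0) = -20
  3·M_1 + 10·M_2 + 2·M_3 = 6(Δ_2 - Δ_1) = 11
Natural end conditions: M_0 = M_3 = 0.
Hence M_0 = 0, M_1 = -233/91, M_2 = 170/91, M_3 = 0.
On [3, 6], g(t) = 6 - 193/273·(t - 3) - 233/182·(t - 3)² + 31/126·(t - 3)³.
With (t - 3) = 3/4: g(15/4) = 56533/11648.

4.8535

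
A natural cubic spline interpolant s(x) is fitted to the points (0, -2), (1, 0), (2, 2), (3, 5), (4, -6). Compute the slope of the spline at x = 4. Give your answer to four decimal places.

Let M_i = s''(x_i). Step sizes h_i = 1, 1, 1, 1; slopes of the chords Δ_i = (y_(i+1) - y_i)/h_i = 2, 2, 3, -11.
  1·M_0 + 4·M_1 + 1·M_2 = 6(Δ_1 - Δ_0) = 0
  1·M_1 + 4·M_2 + 1·M_3 = 6(Δ_2 - Δ_1) = 6
  1·M_2 + 4·M_3 + 1·M_4 = 6(Δ_3 - Δ_2) = -84
Natural end conditions: M_0 = M_4 = 0.
Forward elimination and back-substitution give M_0 = 0, M_1 = -27/14, M_2 = 54/7, M_3 = -321/14, M_4 = 0.
On [3, 4], s'(x) = b_3 + 2c_3·(x - 3) + 3d_3·(x - 3)² with b_3 = Δ_3 - h_3(2M_3 + M_4)/6 = -47/14, c_3 = M_3/2 = -321/28, d_3 = (M_4 - M_3)/(6h_3) = 107/28. So s'(4) = -415/28.

-14.8214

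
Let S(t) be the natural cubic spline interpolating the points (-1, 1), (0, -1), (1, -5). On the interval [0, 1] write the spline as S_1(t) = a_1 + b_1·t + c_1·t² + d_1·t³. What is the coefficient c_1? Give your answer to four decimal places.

-1.5000

Put M_i = S'' at the i-th knot. Here h = (1, 1) and Δ = (-2, -4), so the interior equations h_(i-1)·M_(i-1) + 2(h_(i-1)+h_i)·M_i + h_i·M_(i+1) = 6(Δ_i − Δ_(i-1)) read
  1·M_0 + 4·M_1 + 1·M_2 = 6(Δ_1 - Δ_0) = -12
Natural end conditions: M_0 = M_2 = 0.
Solving the tridiagonal system: M_0 = 0, M_1 = -3, M_2 = 0.
On [0, 1], with S_1(t) = a_1 + b_1·t + c_1·t² + d_1·t³: c_1 = M_1/2 = -3/2, d_1 = (M_2 - M_1)/(6h_1) = 1/2, b_1 = Δ_1 - h_1(2M_1 + M_2)/6 = -3.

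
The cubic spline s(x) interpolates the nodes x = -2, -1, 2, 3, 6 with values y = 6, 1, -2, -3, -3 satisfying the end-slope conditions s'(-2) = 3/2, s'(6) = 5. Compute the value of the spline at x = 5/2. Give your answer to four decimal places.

-2.2860

With m_i denoting the second derivative at x_i, h_i = 1, 3, 1, 3, and Δ_i = (y_(i+1) − y_i)/h_i = -5, -1, -1, 0:
  1·m_0 + 8·m_1 + 3·m_2 = 6(Δ_1 - Δ_0) = 24
  3·m_1 + 8·m_2 + 1·m_3 = 6(Δ_2 - Δ_1) = 0
  1·m_2 + 8·m_3 + 3·m_4 = 6(Δ_3 - Δ_2) = 6
Clamped end conditions give two more equations: 2h_0·m_0 + h_0·m_1 = 6(Δ_0 - s'(-2)) = -39 and h_3·m_3 + 2h_3·m_4 = 6(s'(6) - Δ_3) = 30.
Solving the tridiagonal system: m_0 = -3295/144, m_1 = 487/72, m_2 = -347/144, m_3 = -73/72, m_4 = 793/144.
On [2, 3], s(x) = -2 - 1/36·(x - 2) - 347/288·(x - 2)² + 67/288·(x - 2)³.
With (x - 2) = 1/2: s(5/2) = -5267/2304.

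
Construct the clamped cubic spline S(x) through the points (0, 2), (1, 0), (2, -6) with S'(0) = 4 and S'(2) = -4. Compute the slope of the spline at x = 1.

-6

With σ_i denoting the second derivative at x_i, h_i = 1, 1, and Δ_i = (y_(i+1) − y_i)/h_i = -2, -6:
  1·σ_0 + 4·σ_1 + 1·σ_2 = 6(Δ_1 - Δ_0) = -24
Clamped end conditions give two more equations: 2h_0·σ_0 + h_0·σ_1 = 6(Δ_0 - S'(0)) = -36 and h_1·σ_1 + 2h_1·σ_2 = 6(S'(2) - Δ_1) = 12.
Solving the tridiagonal system: σ_0 = -16, σ_1 = -4, σ_2 = 8.
On [1, 2], S'(x) = b_1 + 2c_1·(x - 1) + 3d_1·(x - 1)² with b_1 = Δ_1 - h_1(2σ_1 + σ_2)/6 = -6, c_1 = σ_1/2 = -2, d_1 = (σ_2 - σ_1)/(6h_1) = 2. So S'(1) = -6.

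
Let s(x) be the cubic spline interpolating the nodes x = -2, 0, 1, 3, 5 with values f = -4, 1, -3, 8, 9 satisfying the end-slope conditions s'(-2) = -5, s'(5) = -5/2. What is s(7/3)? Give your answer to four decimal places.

3.2453

With M_i denoting the second derivative at x_i, h_i = 2, 1, 2, 2, and Δ_i = (y_(i+1) − y_i)/h_i = 5/2, -4, 11/2, 1/2:
  2·M_0 + 6·M_1 + 1·M_2 = 6(Δ_1 - Δ_0) = -39
  1·M_1 + 6·M_2 + 2·M_3 = 6(Δ_2 - Δ_1) = 57
  2·M_2 + 8·M_3 + 2·M_4 = 6(Δ_3 - Δ_2) = -30
Clamped end conditions give two more equations: 2h_0·M_0 + h_0·M_1 = 6(Δ_0 - s'(-2)) = 45 and h_3·M_3 + 2h_3·M_4 = 6(s'(5) - Δ_3) = -18.
Forward elimination and back-substitution give M_0 = 4597/244, M_1 = -926/61, M_2 = 1757/122, M_3 = -434/61, M_4 = -115/122.
On [1, 3], s(x) = -3 - 211/122·(x - 1) + 1757/244·(x - 1)² - 875/488·(x - 1)³.
With (x - 1) = 4/3: s(7/3) = 5345/1647.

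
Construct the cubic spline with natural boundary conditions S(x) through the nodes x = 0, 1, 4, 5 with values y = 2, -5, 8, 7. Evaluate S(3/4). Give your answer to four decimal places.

-3.8864

Put M_i = S'' at the i-th knot. Here h = (1, 3, 1) and Δ = (-7, 13/3, -1), so the interior equations h_(i-1)·M_(i-1) + 2(h_(i-1)+h_i)·M_i + h_i·M_(i+1) = 6(Δ_i − Δ_(i-1)) read
  1·M_0 + 8·M_1 + 3·M_2 = 6(Δ_1 - Δ_0) = 68
  3·M_1 + 8·M_2 + 1·M_3 = 6(Δ_2 - Δ_1) = -32
Natural end conditions: M_0 = M_3 = 0.
Solving: M_0 = 0, M_1 = 128/11, M_2 = -92/11, M_3 = 0.
On [0, 1], S(x) = 2 - 295/33·x + 0·x² + 64/33·x³.
With x = 3/4: S(3/4) = -171/44.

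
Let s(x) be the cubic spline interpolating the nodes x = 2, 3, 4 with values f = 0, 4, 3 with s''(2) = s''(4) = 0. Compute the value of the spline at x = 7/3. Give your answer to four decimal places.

1.7037

Write M_i for s''(x_i). With h_i = 1, 1 and divided differences Δ_i = 4, -1, the continuity of s' gives the tridiagonal system
  1·M_0 + 4·M_1 + 1·M_2 = 6(Δ_1 - Δ_0) = -30
Natural end conditions: M_0 = M_2 = 0.
Solving the tridiagonal system: M_0 = 0, M_1 = -15/2, M_2 = 0.
On [2, 3], s(x) = 0 + 21/4·(x - 2) + 0·(x - 2)² - 5/4·(x - 2)³.
With (x - 2) = 1/3: s(7/3) = 46/27.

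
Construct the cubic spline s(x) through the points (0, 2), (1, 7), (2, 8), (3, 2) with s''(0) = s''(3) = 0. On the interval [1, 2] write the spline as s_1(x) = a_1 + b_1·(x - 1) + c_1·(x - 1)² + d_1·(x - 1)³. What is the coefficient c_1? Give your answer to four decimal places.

Write σ_i for s''(x_i). With h_i = 1, 1, 1 and divided differences Δ_i = 5, 1, -6, the continuity of s' gives the tridiagonal system
  1·σ_0 + 4·σ_1 + 1·σ_2 = 6(Δ_1 - Δ_0) = -24
  1·σ_1 + 4·σ_2 + 1·σ_3 = 6(Δ_2 - Δ_1) = -42
Natural end conditions: σ_0 = σ_3 = 0.
Solving: σ_0 = 0, σ_1 = -18/5, σ_2 = -48/5, σ_3 = 0.
On [1, 2], with s_1(x) = a_1 + b_1·(x - 1) + c_1·(x - 1)² + d_1·(x - 1)³: c_1 = σ_1/2 = -9/5, d_1 = (σ_2 - σ_1)/(6h_1) = -1, b_1 = Δ_1 - h_1(2σ_1 + σ_2)/6 = 19/5.

-1.8000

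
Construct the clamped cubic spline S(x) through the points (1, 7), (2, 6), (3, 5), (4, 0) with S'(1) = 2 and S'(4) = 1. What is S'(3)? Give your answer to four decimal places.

-4.5333

Let M_i = S''(x_i). Step sizes h_i = 1, 1, 1; slopes of the chords Δ_i = (y_(i+1) - y_i)/h_i = -1, -1, -5.
  1·M_0 + 4·M_1 + 1·M_2 = 6(Δ_1 - Δ_0) = 0
  1·M_1 + 4·M_2 + 1·M_3 = 6(Δ_2 - Δ_1) = -24
Clamped end conditions give two more equations: 2h_0·M_0 + h_0·M_1 = 6(Δ_0 - S'(1)) = -18 and h_2·M_2 + 2h_2·M_3 = 6(S'(4) - Δ_2) = 36.
Forward elimination and back-substitution give M_0 = -184/15, M_1 = 98/15, M_2 = -208/15, M_3 = 374/15.
On [3, 4], S'(x) = b_2 + 2c_2·(x - 3) + 3d_2·(x - 3)² with b_2 = Δ_2 - h_2(2M_2 + M_3)/6 = -68/15, c_2 = M_2/2 = -104/15, d_2 = (M_3 - M_2)/(6h_2) = 97/15. So S'(3) = -68/15.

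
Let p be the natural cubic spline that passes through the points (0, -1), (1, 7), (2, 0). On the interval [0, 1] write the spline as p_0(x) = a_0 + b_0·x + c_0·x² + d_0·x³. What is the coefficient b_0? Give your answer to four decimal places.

11.7500

With σ_i denoting the second derivative at x_i, h_i = 1, 1, and Δ_i = (y_(i+1) − y_i)/h_i = 8, -7:
  1·σ_0 + 4·σ_1 + 1·σ_2 = 6(Δ_1 - Δ_0) = -90
Natural end conditions: σ_0 = σ_2 = 0.
Solving: σ_0 = 0, σ_1 = -45/2, σ_2 = 0.
On [0, 1], with p_0(x) = a_0 + b_0·x + c_0·x² + d_0·x³: c_0 = σ_0/2 = 0, d_0 = (σ_1 - σ_0)/(6h_0) = -15/4, b_0 = Δ_0 - h_0(2σ_0 + σ_1)/6 = 47/4.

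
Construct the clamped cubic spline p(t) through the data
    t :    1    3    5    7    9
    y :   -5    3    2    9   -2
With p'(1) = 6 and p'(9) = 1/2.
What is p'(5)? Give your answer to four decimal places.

2.7143

Write σ_i for p''(x_i). With h_i = 2, 2, 2, 2 and divided differences Δ_i = 4, -1/2, 7/2, -11/2, the continuity of p' gives the tridiagonal system
  2·σ_0 + 8·σ_1 + 2·σ_2 = 6(Δ_1 - Δ_0) = -27
  2·σ_1 + 8·σ_2 + 2·σ_3 = 6(Δ_2 - Δ_1) = 24
  2·σ_2 + 8·σ_3 + 2·σ_4 = 6(Δ_3 - Δ_2) = -54
Clamped end conditions give two more equations: 2h_0·σ_0 + h_0·σ_1 = 6(Δ_0 - p'(1)) = -12 and h_3·σ_3 + 2h_3·σ_4 = 6(p'(9) - Δ_3) = 36.
Hence σ_0 = -25/56, σ_1 = -143/28, σ_2 = 59/8, σ_3 = -347/28, σ_4 = 851/56.
On [5, 7], p'(t) = b_2 + 2c_2·(t - 5) + 3d_2·(t - 5)² with b_2 = Δ_2 - h_2(2σ_2 + σ_3)/6 = 19/7, c_2 = σ_2/2 = 59/16, d_2 = (σ_3 - σ_2)/(6h_2) = -369/224. So p'(5) = 19/7.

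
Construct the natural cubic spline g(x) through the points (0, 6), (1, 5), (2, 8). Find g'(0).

-2

Put σ_i = g'' at the i-th knot. Here h = (1, 1) and Δ = (-1, 3), so the interior equations h_(i-1)·σ_(i-1) + 2(h_(i-1)+h_i)·σ_i + h_i·σ_(i+1) = 6(Δ_i − Δ_(i-1)) read
  1·σ_0 + 4·σ_1 + 1·σ_2 = 6(Δ_1 - Δ_0) = 24
Natural end conditions: σ_0 = σ_2 = 0.
Forward elimination and back-substitution give σ_0 = 0, σ_1 = 6, σ_2 = 0.
On [0, 1], g'(x) = b_0 + 2c_0·x + 3d_0·x² with b_0 = Δ_0 - h_0(2σ_0 + σ_1)/6 = -2, c_0 = σ_0/2 = 0, d_0 = (σ_1 - σ_0)/(6h_0) = 1. So g'(0) = -2.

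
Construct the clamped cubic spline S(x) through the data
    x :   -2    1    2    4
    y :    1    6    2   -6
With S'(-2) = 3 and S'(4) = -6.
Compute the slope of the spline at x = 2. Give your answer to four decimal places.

Put σ_i = S'' at the i-th knot. Here h = (3, 1, 2) and Δ = (5/3, -4, -4), so the interior equations h_(i-1)·σ_(i-1) + 2(h_(i-1)+h_i)·σ_i + h_i·σ_(i+1) = 6(Δ_i − Δ_(i-1)) read
  3·σ_0 + 8·σ_1 + 1·σ_2 = 6(Δ_1 - Δ_0) = -34
  1·σ_1 + 6·σ_2 + 2·σ_3 = 6(Δ_2 - Δ_1) = 0
Clamped end conditions give two more equations: 2h_0·σ_0 + h_0·σ_1 = 6(Δ_0 - S'(-2)) = -8 and h_2·σ_2 + 2h_2·σ_3 = 6(S'(4) - Δ_2) = -12.
Solving: σ_0 = 8/7, σ_1 = -104/21, σ_2 = 46/21, σ_3 = -86/21.
On [2, 4], S'(x) = b_2 + 2c_2·(x - 2) + 3d_2·(x - 2)² with b_2 = Δ_2 - h_2(2σ_2 + σ_3)/6 = -86/21, c_2 = σ_2/2 = 23/21, d_2 = (σ_3 - σ_2)/(6h_2) = -11/21. So S'(2) = -86/21.

-4.0952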